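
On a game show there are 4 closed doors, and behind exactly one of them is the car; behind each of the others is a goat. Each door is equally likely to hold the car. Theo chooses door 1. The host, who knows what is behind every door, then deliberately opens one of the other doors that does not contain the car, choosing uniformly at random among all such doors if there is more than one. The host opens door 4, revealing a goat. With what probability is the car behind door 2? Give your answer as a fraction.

Condition on the true location of the car.
If it is behind door 1 (prior 1/4): the host has 3 equally likely choices, so probability 1/3; weight (1/4)·(1/3) = 1/12.
If it is behind either of doors 2 and 3 (prior 1/4 each): the host has 2 equally likely choices, so probability 1/2; weight (1/4)·(1/2) = 1/8 each.
If it is behind door 4 (prior 1/4): the host opened door 4, so this case is ruled out; weight (1/4)·0 = 0.
The weights sum to 1/3.
So P(the car behind door 2 | the host opened door 4) = (1/8) / (1/3) = 3/8.

3/8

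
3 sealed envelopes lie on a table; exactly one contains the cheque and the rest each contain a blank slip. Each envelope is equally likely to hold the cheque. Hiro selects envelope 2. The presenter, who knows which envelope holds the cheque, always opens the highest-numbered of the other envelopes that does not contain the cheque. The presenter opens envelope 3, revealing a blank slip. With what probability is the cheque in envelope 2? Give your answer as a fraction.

Condition on the true location of the cheque.
If it is in either of envelopes 1 and 2 (prior 1/3 each): envelope 3 is the highest-numbered option available, probability 1; weight (1/3)·1 = 1/3 each.
If it is in envelope 3 (prior 1/3): the presenter opened envelope 3, so this case is ruled out; weight (1/3)·0 = 0.
The weights sum to 2/3.
So P(the cheque in envelope 2 | the presenter opened envelope 3) = (1/3) / (2/3) = 1/2.

1/2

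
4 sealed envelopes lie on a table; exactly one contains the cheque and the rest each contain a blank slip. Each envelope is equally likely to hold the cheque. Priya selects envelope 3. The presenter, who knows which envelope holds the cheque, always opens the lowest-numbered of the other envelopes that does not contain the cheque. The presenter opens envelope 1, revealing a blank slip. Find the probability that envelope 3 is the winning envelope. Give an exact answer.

Apply Bayes' rule, conditioning on where the cheque actually is.
If it is in envelope 1 (prior 1/4): the presenter opened envelope 1, so this case is ruled out; weight (1/4)·0 = 0.
If it is in any of envelopes 2, 3, and 4 (prior 1/4 each): envelope 1 is the lowest-numbered option available, probability 1; weight (1/4)·1 = 1/4 each.
The weights sum to 3/4.
So P(the cheque in envelope 3 | the presenter opened envelope 1) = (1/4) / (3/4) = 1/3.

1/3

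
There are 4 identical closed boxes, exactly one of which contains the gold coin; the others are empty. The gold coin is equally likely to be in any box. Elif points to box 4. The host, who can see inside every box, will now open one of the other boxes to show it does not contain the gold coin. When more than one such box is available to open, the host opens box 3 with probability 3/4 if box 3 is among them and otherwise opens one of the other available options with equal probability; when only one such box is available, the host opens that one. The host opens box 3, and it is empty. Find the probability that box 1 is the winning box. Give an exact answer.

Apply Bayes' rule, conditioning on where the gold coin actually is.
If it is in any of boxes 1, 2, and 4 (prior 1/4 each): box 3 is available, opened with probability 3/4; weight (1/4)·(3/4) = 3/16 each.
If it is in box 3 (prior 1/4): the host opened box 3, so this case is ruled out; weight (1/4)·0 = 0.
The weights sum to 9/16.
So P(the gold coin in box 1 | the host opened box 3) = (3/16) / (9/16) = 1/3.

1/3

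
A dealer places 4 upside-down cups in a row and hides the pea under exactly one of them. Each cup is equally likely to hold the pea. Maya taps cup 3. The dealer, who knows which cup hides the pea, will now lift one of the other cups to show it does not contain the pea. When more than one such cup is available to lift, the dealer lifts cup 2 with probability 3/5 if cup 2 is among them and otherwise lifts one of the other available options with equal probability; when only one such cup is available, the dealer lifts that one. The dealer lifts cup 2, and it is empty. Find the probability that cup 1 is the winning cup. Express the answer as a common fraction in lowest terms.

Apply Bayes' rule, conditioning on where the pea actually is.
If it is under any of cups 1, 3, and 4 (prior 1/4 each): cup 2 is available, opened with probability 3/5; weight (1/4)·(3/5) = 3/20 each.
If it is under cup 2 (prior 1/4): the dealer opened cup 2, so this case is ruled out; weight (1/4)·0 = 0.
The weights sum to 9/20.
So P(the pea under cup 1 | the dealer opened cup 2) = (3/20) / (9/20) = 1/3.

1/3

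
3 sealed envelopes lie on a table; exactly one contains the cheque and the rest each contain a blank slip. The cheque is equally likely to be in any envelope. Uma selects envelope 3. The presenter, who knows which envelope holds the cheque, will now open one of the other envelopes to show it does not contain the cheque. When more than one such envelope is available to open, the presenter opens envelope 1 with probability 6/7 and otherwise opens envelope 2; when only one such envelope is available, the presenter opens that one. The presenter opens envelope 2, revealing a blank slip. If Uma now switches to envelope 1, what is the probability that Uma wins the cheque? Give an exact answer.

Apply Bayes' rule, conditioning on where the cheque actually is.
If it is in envelope 1 (prior 1/3): only envelope 2 is available, probability 1; weight (1/3)·1 = 1/3.
If it is in envelope 2 (prior 1/3): the presenter opened envelope 2, so this case is ruled out; weight (1/3)·0 = 0.
If it is in envelope 3 (prior 1/3): envelope 1 is available but not opened, probability 1/7; weight (1/3)·(1/7) = 1/21.
The weights sum to 8/21.
So P(the cheque in envelope 1 | the presenter opened envelope 2) = (1/3) / (8/21) = 7/8.

7/8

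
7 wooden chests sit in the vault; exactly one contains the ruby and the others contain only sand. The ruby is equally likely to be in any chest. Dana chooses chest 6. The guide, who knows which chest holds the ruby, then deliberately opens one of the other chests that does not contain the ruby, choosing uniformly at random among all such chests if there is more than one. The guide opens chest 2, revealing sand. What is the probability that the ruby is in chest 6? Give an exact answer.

1/7

Condition on the true location of the ruby.
If it is in any of chests 1, 3, 4, 5, and 7 (prior 1/7 each): the guide has 5 equally likely choices, so probability 1/5; weight (1/7)·(1/5) = 1/35 each.
If it is in chest 2 (prior 1/7): the guide opened chest 2, so this case is ruled out; weight (1/7)·0 = 0.
If it is in chest 6 (prior 1/7): the guide has 6 equally likely choices, so probability 1/6; weight (1/7)·(1/6) = 1/42.
The weights sum to 1/6.
So P(the ruby in chest 6 | the guide opened chest 2) = (1/42) / (1/6) = 1/7.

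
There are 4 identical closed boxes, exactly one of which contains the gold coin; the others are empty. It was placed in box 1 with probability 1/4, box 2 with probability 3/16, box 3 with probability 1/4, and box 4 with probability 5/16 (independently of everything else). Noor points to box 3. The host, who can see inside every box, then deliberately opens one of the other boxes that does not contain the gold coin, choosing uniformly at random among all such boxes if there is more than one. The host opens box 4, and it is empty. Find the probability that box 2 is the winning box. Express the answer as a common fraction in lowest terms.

Consider each possible location of the gold coin in turn.
If it is in box 1 (prior 1/4): the host has 2 equally likely choices, so probability 1/2; weight (1/4)·(1/2) = 1/8.
If it is in box 2 (prior 3/16): the host has 2 equally likely choices, so probability 1/2; weight (3/16)·(1/2) = 3/32.
If it is in box 3 (prior 1/4): the host has 3 equally likely choices, so probability 1/3; weight (1/4)·(1/3) = 1/12.
If it is in box 4 (prior 5/16): the host opened box 4, so this case is ruled out; weight (5/16)·0 = 0.
The weights sum to 29/96.
So P(the gold coin in box 2 | the host opened box 4) = (3/32) / (29/96) = 9/29.

9/29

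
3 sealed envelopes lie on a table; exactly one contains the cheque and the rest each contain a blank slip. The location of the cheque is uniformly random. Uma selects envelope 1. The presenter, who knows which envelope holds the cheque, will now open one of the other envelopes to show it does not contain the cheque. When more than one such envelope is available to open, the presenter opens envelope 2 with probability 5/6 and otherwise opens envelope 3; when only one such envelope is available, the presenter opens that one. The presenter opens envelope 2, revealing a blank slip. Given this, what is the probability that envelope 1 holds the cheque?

5/11

Condition on the true location of the cheque.
If it is in envelope 1 (prior 1/3): envelope 2 is available, opened with probability 5/6; weight (1/3)·(5/6) = 5/18.
If it is in envelope 2 (prior 1/3): the presenter opened envelope 2, so this case is ruled out; weight (1/3)·0 = 0.
If it is in envelope 3 (prior 1/3): only envelope 2 is available, probability 1; weight (1/3)·1 = 1/3.
The weights sum to 11/18.
So P(the cheque in envelope 1 | the presenter opened envelope 2) = (5/18) / (11/18) = 5/11.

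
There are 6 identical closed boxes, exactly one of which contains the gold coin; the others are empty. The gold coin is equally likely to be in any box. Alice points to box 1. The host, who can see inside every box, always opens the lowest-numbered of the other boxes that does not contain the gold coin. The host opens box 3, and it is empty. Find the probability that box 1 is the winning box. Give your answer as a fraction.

Consider each possible location of the gold coin in turn.
If it is in any of boxes 1, 4, 5, and 6 (prior 1/6 each): the host would have opened box 2 instead, probability 0; weight (1/6)·0 = 0 each.
If it is in box 2 (prior 1/6): box 3 is the lowest-numbered option available, probability 1; weight (1/6)·1 = 1/6.
If it is in box 3 (prior 1/6): the host opened box 3, so this case is ruled out; weight (1/6)·0 = 0.
The weights sum to 1/6.
So P(the gold coin in box 1 | the host opened box 3) = 0 / (1/6) = 0.

0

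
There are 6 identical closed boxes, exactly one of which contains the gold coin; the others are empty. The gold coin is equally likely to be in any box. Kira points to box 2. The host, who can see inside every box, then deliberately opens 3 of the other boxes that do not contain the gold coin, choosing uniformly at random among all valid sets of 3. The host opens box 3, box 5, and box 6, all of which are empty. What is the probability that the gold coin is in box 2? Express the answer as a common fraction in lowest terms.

Condition on the true location of the gold coin.
If it is in either of boxes 1 and 4 (prior 1/6 each): the host has 4 equally likely choices, so probability 1/4; weight (1/6)·(1/4) = 1/24 each.
If it is in box 2 (prior 1/6): the host has 10 equally likely choices, so probability 1/10; weight (1/6)·(1/10) = 1/60.
If it is in any of boxes 3, 5, and 6 (prior 1/6 each): that box was opened and seen not to hold the prize — ruled out; weight (1/6)·0 = 0 each.
The weights sum to 1/10.
So P(the gold coin in box 2 | the host opened box 3, box 5, and box 6) = (1/60) / (1/10) = 1/6.

1/6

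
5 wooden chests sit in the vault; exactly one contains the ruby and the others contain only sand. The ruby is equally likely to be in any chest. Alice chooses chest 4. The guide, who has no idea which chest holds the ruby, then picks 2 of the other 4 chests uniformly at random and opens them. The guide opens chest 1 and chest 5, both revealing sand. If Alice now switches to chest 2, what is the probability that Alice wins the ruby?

1/3

Condition on the true location of the ruby.
If it is in either of chests 1 and 5 (prior 1/5 each): that chest was opened and seen not to hold the prize — ruled out; weight (1/5)·0 = 0 each.
If it is in any of chests 2, 3, and 4 (prior 1/5 each): the guide picks exactly this set with probability 1/6 regardless, and none is the prize; weight (1/5)·(1/6) = 1/30 each.
The weights sum to 1/10.
So P(the ruby in chest 2 | the guide opened chest 1 and chest 5) = (1/30) / (1/10) = 1/3.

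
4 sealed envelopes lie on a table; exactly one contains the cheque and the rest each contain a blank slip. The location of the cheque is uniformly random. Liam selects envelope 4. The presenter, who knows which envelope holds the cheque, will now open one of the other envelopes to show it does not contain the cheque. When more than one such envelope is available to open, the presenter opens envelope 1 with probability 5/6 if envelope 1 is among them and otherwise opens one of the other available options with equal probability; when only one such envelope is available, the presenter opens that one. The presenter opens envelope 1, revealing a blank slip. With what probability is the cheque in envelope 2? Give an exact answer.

1/3

Apply Bayes' rule, conditioning on where the cheque actually is.
If it is in envelope 1 (prior 1/4): the presenter opened envelope 1, so this case is ruled out; weight (1/4)·0 = 0.
If it is in any of envelopes 2, 3, and 4 (prior 1/4 each): envelope 1 is available, opened with probability 5/6; weight (1/4)·(5/6) = 5/24 each.
The weights sum to 5/8.
So P(the cheque in envelope 2 | the presenter opened envelope 1) = (5/24) / (5/8) = 1/3.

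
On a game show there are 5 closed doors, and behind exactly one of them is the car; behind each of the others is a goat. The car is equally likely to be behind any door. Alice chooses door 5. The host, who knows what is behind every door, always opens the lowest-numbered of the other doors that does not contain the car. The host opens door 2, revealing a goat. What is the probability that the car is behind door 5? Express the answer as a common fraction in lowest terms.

Condition on the true location of the car.
If it is behind door 1 (prior 1/5): door 2 is the lowest-numbered option available, probability 1; weight (1/5)·1 = 1/5.
If it is behind door 2 (prior 1/5): the host opened door 2, so this case is ruled out; weight (1/5)·0 = 0.
If it is behind any of doors 3, 4, and 5 (prior 1/5 each): the host would have opened door 1 instead, probability 0; weight (1/5)·0 = 0 each.
The weights sum to 1/5.
So P(the car behind door 5 | the host opened door 2) = 0 / (1/5) = 0.

0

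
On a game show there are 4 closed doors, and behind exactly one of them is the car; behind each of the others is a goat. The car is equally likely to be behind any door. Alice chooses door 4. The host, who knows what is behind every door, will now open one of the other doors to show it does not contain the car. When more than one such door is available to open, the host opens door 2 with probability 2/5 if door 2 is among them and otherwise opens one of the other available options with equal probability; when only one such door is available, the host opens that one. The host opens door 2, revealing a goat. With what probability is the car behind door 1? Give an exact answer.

1/3

Consider each possible location of the car in turn.
If it is behind any of doors 1, 3, and 4 (prior 1/4 each): door 2 is available, opened with probability 2/5; weight (1/4)·(2/5) = 1/10 each.
If it is behind door 2 (prior 1/4): the host opened door 2, so this case is ruled out; weight (1/4)·0 = 0.
The weights sum to 3/10.
So P(the car behind door 1 | the host opened door 2) = (1/10) / (3/10) = 1/3.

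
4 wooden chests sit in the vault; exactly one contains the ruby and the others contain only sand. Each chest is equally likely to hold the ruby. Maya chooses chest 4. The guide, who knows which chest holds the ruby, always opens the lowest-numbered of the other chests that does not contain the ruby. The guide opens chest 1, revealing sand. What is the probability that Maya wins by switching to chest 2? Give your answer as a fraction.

1/3

Apply Bayes' rule, conditioning on where the ruby actually is.
If it is in chest 1 (prior 1/4): the guide opened chest 1, so this case is ruled out; weight (1/4)·0 = 0.
If it is in any of chests 2, 3, and 4 (prior 1/4 each): chest 1 is the lowest-numbered option available, probability 1; weight (1/4)·1 = 1/4 each.
The weights sum to 3/4.
So P(the ruby in chest 2 | the guide opened chest 1) = (1/4) / (3/4) = 1/3.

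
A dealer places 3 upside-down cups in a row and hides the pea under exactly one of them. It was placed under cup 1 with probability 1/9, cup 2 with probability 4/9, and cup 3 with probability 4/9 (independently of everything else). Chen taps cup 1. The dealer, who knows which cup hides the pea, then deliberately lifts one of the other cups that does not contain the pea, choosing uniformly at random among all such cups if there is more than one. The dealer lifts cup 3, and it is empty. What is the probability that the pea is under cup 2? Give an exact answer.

8/9

Apply Bayes' rule, conditioning on where the pea actually is.
If it is under cup 1 (prior 1/9): the dealer has 2 equally likely choices, so probability 1/2; weight (1/9)·(1/2) = 1/18.
If it is under cup 2 (prior 4/9): the dealer has no choice, probability 1; weight (4/9)·1 = 4/9.
If it is under cup 3 (prior 4/9): the dealer opened cup 3, so this case is ruled out; weight (4/9)·0 = 0.
The weights sum to 1/2.
So P(the pea under cup 2 | the dealer opened cup 3) = (4/9) / (1/2) = 8/9.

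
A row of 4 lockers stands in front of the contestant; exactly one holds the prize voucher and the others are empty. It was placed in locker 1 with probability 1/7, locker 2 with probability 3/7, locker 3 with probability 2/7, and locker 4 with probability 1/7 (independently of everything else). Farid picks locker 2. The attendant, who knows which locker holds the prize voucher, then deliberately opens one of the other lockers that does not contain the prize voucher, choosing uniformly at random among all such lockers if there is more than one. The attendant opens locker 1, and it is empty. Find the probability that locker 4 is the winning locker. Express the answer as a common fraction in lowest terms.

Apply Bayes' rule, conditioning on where the prize voucher actually is.
If it is in locker 1 (prior 1/7): the attendant opened locker 1, so this case is ruled out; weight (1/7)·0 = 0.
If it is in locker 2 (prior 3/7): the attendant has 3 equally likely choices, so probability 1/3; weight (3/7)·(1/3) = 1/7.
If it is in locker 3 (prior 2/7): the attendant has 2 equally likely choices, so probability 1/2; weight (2/7)·(1/2) = 1/7.
If it is in locker 4 (prior 1/7): the attendant has 2 equally likely choices, so probability 1/2; weight (1/7)·(1/2) = 1/14.
The weights sum to 5/14.
So P(the prize voucher in locker 4 | the attendant opened locker 1) = (1/14) / (5/14) = 1/5.

1/5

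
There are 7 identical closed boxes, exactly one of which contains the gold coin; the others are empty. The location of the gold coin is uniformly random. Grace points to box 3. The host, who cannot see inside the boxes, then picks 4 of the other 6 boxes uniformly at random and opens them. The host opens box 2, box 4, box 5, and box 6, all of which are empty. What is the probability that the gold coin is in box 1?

1/3

Because the host chose which boxes to open without knowing where the gold coin is, the choice is independent of the prize location. Learning that none of the 4 opened boxes holds the gold coin simply rules out those 4 locations and leaves the remaining 3 boxes still equally likely by symmetry.
So P(the gold coin in box 1) = 1/3.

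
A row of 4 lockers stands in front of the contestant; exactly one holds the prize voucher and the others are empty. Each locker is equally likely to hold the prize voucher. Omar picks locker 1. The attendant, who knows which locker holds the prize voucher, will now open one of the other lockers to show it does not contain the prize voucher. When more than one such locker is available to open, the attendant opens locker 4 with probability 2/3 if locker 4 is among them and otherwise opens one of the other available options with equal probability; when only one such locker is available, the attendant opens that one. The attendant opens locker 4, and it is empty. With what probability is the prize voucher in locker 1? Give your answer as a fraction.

1/3

Apply Bayes' rule, conditioning on where the prize voucher actually is.
If it is in any of lockers 1, 2, and 3 (prior 1/4 each): locker 4 is available, opened with probability 2/3; weight (1/4)·(2/3) = 1/6 each.
If it is in locker 4 (prior 1/4): the attendant opened locker 4, so this case is ruled out; weight (1/4)·0 = 0.
The weights sum to 1/2.
So P(the prize voucher in locker 1 | the attendant opened locker 4) = (1/6) / (1/2) = 1/3.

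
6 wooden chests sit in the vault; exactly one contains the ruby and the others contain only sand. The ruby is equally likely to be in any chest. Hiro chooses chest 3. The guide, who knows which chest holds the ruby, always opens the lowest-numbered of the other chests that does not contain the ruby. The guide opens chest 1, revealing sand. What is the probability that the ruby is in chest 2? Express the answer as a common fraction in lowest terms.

1/5

Consider each possible location of the ruby in turn.
If it is in chest 1 (prior 1/6): the guide opened chest 1, so this case is ruled out; weight (1/6)·0 = 0.
If it is in any of chests 2, 3, 4, 5, and 6 (prior 1/6 each): chest 1 is the lowest-numbered option available, probability 1; weight (1/6)·1 = 1/6 each.
The weights sum to 5/6.
So P(the ruby in chest 2 | the guide opened chest 1) = (1/6) / (5/6) = 1/5.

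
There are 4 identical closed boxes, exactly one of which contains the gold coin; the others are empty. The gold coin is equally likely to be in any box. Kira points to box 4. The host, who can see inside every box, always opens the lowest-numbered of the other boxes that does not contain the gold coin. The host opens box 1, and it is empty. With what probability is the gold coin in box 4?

1/3

Consider each possible location of the gold coin in turn.
If it is in box 1 (prior 1/4): the host opened box 1, so this case is ruled out; weight (1/4)·0 = 0.
If it is in any of boxes 2, 3, and 4 (prior 1/4 each): box 1 is the lowest-numbered option available, probability 1; weight (1/4)·1 = 1/4 each.
The weights sum to 3/4.
So P(the gold coin in box 4 | the host opened box 1) = (1/4) / (3/4) = 1/3.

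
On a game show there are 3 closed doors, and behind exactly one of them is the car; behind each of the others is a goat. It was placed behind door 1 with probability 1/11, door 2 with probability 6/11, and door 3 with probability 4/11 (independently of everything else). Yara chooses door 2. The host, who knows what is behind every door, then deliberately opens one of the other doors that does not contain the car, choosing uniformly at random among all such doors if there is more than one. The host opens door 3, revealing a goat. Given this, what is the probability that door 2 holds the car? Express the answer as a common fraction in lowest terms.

Consider each possible location of the car in turn.
If it is behind door 1 (prior 1/11): the host has no choice, probability 1; weight (1/11)·1 = 1/11.
If it is behind door 2 (prior 6/11): the host has 2 equally likely choices, so probability 1/2; weight (6/11)·(1/2) = 3/11.
If it is behind door 3 (prior 4/11): the host opened door 3, so this case is ruled out; weight (4/11)·0 = 0.
The weights sum to 4/11.
So P(the car behind door 2 | the host opened door 3) = (3/11) / (4/11) = 3/4.

3/4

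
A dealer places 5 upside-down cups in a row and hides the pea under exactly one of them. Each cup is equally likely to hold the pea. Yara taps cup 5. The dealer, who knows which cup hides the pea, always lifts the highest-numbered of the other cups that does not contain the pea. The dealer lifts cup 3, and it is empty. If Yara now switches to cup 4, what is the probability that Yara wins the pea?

1

Condition on the true location of the pea.
If it is under any of cups 1, 2, and 5 (prior 1/5 each): the dealer would have opened cup 4 instead, probability 0; weight (1/5)·0 = 0 each.
If it is under cup 3 (prior 1/5): the dealer opened cup 3, so this case is ruled out; weight (1/5)·0 = 0.
If it is under cup 4 (prior 1/5): cup 3 is the highest-numbered option available, probability 1; weight (1/5)·1 = 1/5.
The weights sum to 1/5.
So P(the pea under cup 4 | the dealer opened cup 3) = (1/5) / (1/5) = 1.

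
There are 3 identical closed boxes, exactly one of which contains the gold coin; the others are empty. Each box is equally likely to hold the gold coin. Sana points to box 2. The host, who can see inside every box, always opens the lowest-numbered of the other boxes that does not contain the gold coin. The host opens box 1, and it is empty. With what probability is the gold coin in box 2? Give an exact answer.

1/2

Consider each possible location of the gold coin in turn.
If it is in box 1 (prior 1/3): the host opened box 1, so this case is ruled out; weight (1/3)·0 = 0.
If it is in either of boxes 2 and 3 (prior 1/3 each): box 1 is the lowest-numbered option available, probability 1; weight (1/3)·1 = 1/3 each.
The weights sum to 2/3.
So P(the gold coin in box 2 | the host opened box 1) = (1/3) / (2/3) = 1/2.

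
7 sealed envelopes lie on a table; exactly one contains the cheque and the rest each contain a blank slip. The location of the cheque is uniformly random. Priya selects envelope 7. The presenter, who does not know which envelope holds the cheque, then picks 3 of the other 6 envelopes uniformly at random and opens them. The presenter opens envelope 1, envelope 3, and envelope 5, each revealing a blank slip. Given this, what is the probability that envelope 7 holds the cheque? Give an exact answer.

Consider each possible location of the cheque in turn.
If it is in any of envelopes 1, 3, and 5 (prior 1/7 each): that envelope was opened and seen not to hold the prize — ruled out; weight (1/7)·0 = 0 each.
If it is in any of envelopes 2, 4, 6, and 7 (prior 1/7 each): the presenter picks exactly this set with probability 1/20 regardless, and none is the prize; weight (1/7)·(1/20) = 1/140 each.
The weights sum to 1/35.
So P(the cheque in envelope 7 | the presenter opened envelope 1, envelope 3, and envelope 5) = (1/140) / (1/35) = 1/4.

1/4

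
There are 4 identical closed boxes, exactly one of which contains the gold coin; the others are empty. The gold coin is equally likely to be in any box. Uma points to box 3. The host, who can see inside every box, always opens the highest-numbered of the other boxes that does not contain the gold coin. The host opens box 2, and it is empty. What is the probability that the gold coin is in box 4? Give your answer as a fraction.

Consider each possible location of the gold coin in turn.
If it is in either of boxes 1 and 3 (prior 1/4 each): the host would have opened box 4 instead, probability 0; weight (1/4)·0 = 0 each.
If it is in box 2 (prior 1/4): the host opened box 2, so this case is ruled out; weight (1/4)·0 = 0.
If it is in box 4 (prior 1/4): box 2 is the highest-numbered option available, probability 1; weight (1/4)·1 = 1/4.
The weights sum to 1/4.
So P(the gold coin in box 4 | the host opened box 2) = (1/4) / (1/4) = 1.

1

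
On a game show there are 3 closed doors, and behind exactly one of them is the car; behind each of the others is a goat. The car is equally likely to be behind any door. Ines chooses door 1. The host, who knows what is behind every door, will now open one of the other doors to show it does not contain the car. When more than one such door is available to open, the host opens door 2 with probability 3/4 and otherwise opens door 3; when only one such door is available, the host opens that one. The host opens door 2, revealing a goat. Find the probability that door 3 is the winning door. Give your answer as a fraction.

Condition on the true location of the car.
If it is behind door 1 (prior 1/3): door 2 is available, opened with probability 3/4; weight (1/3)·(3/4) = 1/4.
If it is behind door 2 (prior 1/3): the host opened door 2, so this case is ruled out; weight (1/3)·0 = 0.
If it is behind door 3 (prior 1/3): only door 2 is available, probability 1; weight (1/3)·1 = 1/3.
The weights sum to 7/12.
So P(the car behind door 3 | the host opened door 2) = (1/3) / (7/12) = 4/7.

4/7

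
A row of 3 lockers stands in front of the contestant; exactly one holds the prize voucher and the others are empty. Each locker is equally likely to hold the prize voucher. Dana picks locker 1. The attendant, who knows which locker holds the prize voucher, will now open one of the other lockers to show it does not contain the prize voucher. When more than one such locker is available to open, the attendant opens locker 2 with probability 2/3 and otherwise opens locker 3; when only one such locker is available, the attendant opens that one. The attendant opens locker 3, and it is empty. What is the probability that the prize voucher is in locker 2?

3/4

Consider each possible location of the prize voucher in turn.
If it is in locker 1 (prior 1/3): locker 2 is available but not opened, probability 1/3; weight (1/3)·(1/3) = 1/9.
If it is in locker 2 (prior 1/3): only locker 3 is available, probability 1; weight (1/3)·1 = 1/3.
If it is in locker 3 (prior 1/3): the attendant opened locker 3, so this case is ruled out; weight (1/3)·0 = 0.
The weights sum to 4/9.
So P(the prize voucher in locker 2 | the attendant opened locker 3) = (1/3) / (4/9) = 3/4.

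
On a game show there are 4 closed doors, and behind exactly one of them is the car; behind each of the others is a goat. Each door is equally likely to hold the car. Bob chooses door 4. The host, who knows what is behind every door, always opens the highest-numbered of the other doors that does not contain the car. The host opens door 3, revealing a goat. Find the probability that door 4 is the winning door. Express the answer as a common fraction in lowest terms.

1/3

Consider each possible location of the car in turn.
If it is behind any of doors 1, 2, and 4 (prior 1/4 each): door 3 is the highest-numbered option available, probability 1; weight (1/4)·1 = 1/4 each.
If it is behind door 3 (prior 1/4): the host opened door 3, so this case is ruled out; weight (1/4)·0 = 0.
The weights sum to 3/4.
So P(the car behind door 4 | the host opened door 3) = (1/4) / (3/4) = 1/3.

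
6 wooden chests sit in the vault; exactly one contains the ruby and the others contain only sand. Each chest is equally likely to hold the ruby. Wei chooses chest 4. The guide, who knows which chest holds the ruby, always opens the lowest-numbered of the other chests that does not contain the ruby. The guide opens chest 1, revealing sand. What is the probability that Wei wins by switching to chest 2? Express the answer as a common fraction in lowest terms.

1/5

Apply Bayes' rule, conditioning on where the ruby actually is.
If it is in chest 1 (prior 1/6): the guide opened chest 1, so this case is ruled out; weight (1/6)·0 = 0.
If it is in any of chests 2, 3, 4, 5, and 6 (prior 1/6 each): chest 1 is the lowest-numbered option available, probability 1; weight (1/6)·1 = 1/6 each.
The weights sum to 5/6.
So P(the ruby in chest 2 | the guide opened chest 1) = (1/6) / (5/6) = 1/5.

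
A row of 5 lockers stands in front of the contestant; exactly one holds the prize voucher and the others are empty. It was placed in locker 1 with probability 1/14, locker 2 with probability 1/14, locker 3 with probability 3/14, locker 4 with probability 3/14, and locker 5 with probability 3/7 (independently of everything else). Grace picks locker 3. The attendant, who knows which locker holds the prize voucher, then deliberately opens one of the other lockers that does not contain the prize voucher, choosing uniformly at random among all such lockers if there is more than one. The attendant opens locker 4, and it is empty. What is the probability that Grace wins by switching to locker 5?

Apply Bayes' rule, conditioning on where the prize voucher actually is.
If it is in either of lockers 1 and 2 (prior 1/14 each): the attendant has 3 equally likely choices, so probability 1/3; weight (1/14)·(1/3) = 1/42 each.
If it is in locker 3 (prior 3/14): the attendant has 4 equally likely choices, so probability 1/4; weight (3/14)·(1/4) = 3/56.
If it is in locker 4 (prior 3/14): the attendant opened locker 4, so this case is ruled out; weight (3/14)·0 = 0.
If it is in locker 5 (prior 3/7): the attendant has 3 equally likely choices, so probability 1/3; weight (3/7)·(1/3) = 1/7.
The weights sum to 41/168.
So P(the prize voucher in locker 5 | the attendant opened locker 4) = (1/7) / (41/168) = 24/41.

24/41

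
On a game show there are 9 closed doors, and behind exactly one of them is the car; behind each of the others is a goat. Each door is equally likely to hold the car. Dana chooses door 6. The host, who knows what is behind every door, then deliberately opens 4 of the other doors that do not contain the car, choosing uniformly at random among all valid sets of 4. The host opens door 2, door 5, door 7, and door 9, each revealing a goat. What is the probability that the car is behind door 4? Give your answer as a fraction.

Apply Bayes' rule, conditioning on where the car actually is.
If it is behind any of doors 1, 3, 4, and 8 (prior 1/9 each): the host has 35 equally likely choices, so probability 1/35; weight (1/9)·(1/35) = 1/315 each.
If it is behind any of doors 2, 5, 7, and 9 (prior 1/9 each): that door was opened and seen not to hold the prize — ruled out; weight (1/9)·0 = 0 each.
If it is behind door 6 (prior 1/9): the host has 70 equally likely choices, so probability 1/70; weight (1/9)·(1/70) = 1/630.
The weights sum to 1/70.
So P(the car behind door 4 | the host opened door 2, door 5, door 7, and door 9) = (1/315) / (1/70) = 2/9.

2/9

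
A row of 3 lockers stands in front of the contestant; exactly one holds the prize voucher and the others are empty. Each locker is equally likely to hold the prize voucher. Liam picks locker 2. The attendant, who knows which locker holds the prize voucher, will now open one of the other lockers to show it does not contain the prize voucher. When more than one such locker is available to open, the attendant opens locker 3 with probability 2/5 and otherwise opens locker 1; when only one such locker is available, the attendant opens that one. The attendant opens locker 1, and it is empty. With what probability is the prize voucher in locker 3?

5/8

Condition on the true location of the prize voucher.
If it is in locker 1 (prior 1/3): the attendant opened locker 1, so this case is ruled out; weight (1/3)·0 = 0.
If it is in locker 2 (prior 1/3): locker 3 is available but not opened, probability 3/5; weight (1/3)·(3/5) = 1/5.
If it is in locker 3 (prior 1/3): only locker 1 is available, probability 1; weight (1/3)·1 = 1/3.
The weights sum to 8/15.
So P(the prize voucher in locker 3 | the attendant opened locker 1) = (1/3) / (8/15) = 5/8.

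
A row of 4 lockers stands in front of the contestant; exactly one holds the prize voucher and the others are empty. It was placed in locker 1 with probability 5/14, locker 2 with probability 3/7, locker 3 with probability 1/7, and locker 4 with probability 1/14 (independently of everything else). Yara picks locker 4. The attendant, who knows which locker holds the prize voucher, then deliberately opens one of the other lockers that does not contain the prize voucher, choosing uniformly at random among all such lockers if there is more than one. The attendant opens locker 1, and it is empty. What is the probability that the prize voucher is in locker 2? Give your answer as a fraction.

9/13

Apply Bayes' rule, conditioning on where the prize voucher actually is.
If it is in locker 1 (prior 5/14): the attendant opened locker 1, so this case is ruled out; weight (5/14)·0 = 0.
If it is in locker 2 (prior 3/7): the attendant has 2 equally likely choices, so probability 1/2; weight (3/7)·(1/2) = 3/14.
If it is in locker 3 (prior 1/7): the attendant has 2 equally likely choices, so probability 1/2; weight (1/7)·(1/2) = 1/14.
If it is in locker 4 (prior 1/14): the attendant has 3 equally likely choices, so probability 1/3; weight (1/14)·(1/3) = 1/42.
The weights sum to 13/42.
So P(the prize voucher in locker 2 | the attendant opened locker 1) = (3/14) / (13/42) = 9/13.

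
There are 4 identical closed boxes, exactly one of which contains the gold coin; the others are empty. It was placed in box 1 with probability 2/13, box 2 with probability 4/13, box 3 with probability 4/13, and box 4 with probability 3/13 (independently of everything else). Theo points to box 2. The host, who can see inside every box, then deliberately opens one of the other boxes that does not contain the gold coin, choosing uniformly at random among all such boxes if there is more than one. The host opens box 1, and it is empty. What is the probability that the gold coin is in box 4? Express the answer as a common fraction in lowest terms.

Condition on the true location of the gold coin.
If it is in box 1 (prior 2/13): the host opened box 1, so this case is ruled out; weight (2/13)·0 = 0.
If it is in box 2 (prior 4/13): the host has 3 equally likely choices, so probability 1/3; weight (4/13)·(1/3) = 4/39.
If it is in box 3 (prior 4/13): the host has 2 equally likely choices, so probability 1/2; weight (4/13)·(1/2) = 2/13.
If it is in box 4 (prior 3/13): the host has 2 equally likely choices, so probability 1/2; weight (3/13)·(1/2) = 3/26.
The weights sum to 29/78.
So P(the gold coin in box 4 | the host opened box 1) = (3/26) / (29/78) = 9/29.

9/29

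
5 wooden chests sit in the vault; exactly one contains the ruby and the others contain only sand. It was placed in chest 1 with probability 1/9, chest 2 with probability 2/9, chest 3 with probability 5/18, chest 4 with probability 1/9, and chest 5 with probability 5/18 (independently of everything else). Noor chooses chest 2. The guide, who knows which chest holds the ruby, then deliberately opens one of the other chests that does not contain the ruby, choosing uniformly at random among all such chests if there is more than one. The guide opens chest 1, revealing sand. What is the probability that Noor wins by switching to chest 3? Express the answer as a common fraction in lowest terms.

Consider each possible location of the ruby in turn.
If it is in chest 1 (prior 1/9): the guide opened chest 1, so this case is ruled out; weight (1/9)·0 = 0.
If it is in chest 2 (prior 2/9): the guide has 4 equally likely choices, so probability 1/4; weight (2/9)·(1/4) = 1/18.
If it is in either of chests 3 and 5 (prior 5/18 each): the guide has 3 equally likely choices, so probability 1/3; weight (5/18)·(1/3) = 5/54 each.
If it is in chest 4 (prior 1/9): the guide has 3 equally likely choices, so probability 1/3; weight (1/9)·(1/3) = 1/27.
The weights sum to 5/18.
So P(the ruby in chest 3 | the guide opened chest 1) = (5/54) / (5/18) = 1/3.

1/3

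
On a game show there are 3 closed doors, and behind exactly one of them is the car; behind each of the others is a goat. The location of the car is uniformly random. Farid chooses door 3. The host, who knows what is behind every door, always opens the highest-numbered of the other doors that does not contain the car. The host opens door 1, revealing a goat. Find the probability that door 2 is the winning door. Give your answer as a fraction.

1

Condition on the true location of the car.
If it is behind door 1 (prior 1/3): the host opened door 1, so this case is ruled out; weight (1/3)·0 = 0.
If it is behind door 2 (prior 1/3): door 1 is the highest-numbered option available, probability 1; weight (1/3)·1 = 1/3.
If it is behind door 3 (prior 1/3): the host would have opened door 2 instead, probability 0; weight (1/3)·0 = 0.
The weights sum to 1/3.
So P(the car behind door 2 | the host opened door 1) = (1/3) / (1/3) = 1.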